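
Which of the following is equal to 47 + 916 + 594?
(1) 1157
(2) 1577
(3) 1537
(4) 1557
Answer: 4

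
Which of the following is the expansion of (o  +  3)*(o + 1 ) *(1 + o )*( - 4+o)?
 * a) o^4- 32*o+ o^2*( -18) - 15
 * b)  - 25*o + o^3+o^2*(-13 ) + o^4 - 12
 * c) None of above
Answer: b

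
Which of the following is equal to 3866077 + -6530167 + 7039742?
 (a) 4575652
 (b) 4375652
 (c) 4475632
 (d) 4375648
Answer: b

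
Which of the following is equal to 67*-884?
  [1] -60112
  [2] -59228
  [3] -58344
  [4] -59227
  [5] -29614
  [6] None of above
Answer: 2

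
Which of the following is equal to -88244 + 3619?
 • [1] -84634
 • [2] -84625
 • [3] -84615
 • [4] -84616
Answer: 2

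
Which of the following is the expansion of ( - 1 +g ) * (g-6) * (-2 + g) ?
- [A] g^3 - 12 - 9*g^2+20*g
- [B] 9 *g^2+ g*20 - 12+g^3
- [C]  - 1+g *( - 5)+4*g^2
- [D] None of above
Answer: A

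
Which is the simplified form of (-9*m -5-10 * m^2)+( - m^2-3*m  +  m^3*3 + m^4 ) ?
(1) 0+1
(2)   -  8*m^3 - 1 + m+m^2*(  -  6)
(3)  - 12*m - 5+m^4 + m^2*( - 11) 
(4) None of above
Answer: 4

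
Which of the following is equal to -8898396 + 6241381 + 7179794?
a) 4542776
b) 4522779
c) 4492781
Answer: b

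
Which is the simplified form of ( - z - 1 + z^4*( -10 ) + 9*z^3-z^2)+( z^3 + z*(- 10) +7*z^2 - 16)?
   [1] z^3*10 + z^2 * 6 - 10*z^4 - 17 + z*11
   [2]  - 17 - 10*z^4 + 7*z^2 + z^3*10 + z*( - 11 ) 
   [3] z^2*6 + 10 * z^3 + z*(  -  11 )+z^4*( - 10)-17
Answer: 3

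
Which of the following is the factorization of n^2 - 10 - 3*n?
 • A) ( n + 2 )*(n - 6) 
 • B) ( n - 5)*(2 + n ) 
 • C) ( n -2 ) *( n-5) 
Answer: B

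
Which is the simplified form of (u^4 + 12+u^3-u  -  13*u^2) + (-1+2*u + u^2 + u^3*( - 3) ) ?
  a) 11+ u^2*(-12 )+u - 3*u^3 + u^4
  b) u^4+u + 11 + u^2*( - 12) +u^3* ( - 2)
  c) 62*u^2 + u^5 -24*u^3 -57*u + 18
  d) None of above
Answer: b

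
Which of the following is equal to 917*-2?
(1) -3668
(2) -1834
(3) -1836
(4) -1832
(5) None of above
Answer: 2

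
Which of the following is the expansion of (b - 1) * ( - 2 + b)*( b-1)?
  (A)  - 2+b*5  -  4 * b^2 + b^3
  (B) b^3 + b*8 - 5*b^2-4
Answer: A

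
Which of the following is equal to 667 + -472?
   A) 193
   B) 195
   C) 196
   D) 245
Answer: B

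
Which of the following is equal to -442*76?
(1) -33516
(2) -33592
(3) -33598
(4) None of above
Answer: 2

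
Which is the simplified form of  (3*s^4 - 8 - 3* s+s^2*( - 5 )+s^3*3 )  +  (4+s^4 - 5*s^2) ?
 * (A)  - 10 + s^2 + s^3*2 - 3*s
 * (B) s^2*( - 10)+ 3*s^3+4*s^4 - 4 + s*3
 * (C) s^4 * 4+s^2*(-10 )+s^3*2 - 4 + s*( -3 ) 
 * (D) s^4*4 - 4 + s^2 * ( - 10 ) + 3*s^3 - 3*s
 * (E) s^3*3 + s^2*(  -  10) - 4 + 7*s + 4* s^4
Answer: D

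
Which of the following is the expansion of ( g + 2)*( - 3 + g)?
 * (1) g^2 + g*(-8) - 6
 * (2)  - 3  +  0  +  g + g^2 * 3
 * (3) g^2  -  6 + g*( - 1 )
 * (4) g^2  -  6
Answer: 3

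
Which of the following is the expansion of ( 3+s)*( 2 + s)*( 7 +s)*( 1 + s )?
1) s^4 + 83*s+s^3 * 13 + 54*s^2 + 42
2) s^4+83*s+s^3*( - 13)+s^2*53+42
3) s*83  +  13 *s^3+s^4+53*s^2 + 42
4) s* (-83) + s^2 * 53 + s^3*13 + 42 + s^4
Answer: 3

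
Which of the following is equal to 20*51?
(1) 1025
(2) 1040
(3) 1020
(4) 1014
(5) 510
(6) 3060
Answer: 3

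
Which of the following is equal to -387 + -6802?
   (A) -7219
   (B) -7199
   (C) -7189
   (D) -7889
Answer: C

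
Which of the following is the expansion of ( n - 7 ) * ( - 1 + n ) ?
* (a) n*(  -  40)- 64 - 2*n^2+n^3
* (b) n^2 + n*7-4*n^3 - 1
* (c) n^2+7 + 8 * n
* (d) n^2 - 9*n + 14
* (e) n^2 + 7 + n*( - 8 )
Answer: e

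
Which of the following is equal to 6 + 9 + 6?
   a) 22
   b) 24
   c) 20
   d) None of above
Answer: d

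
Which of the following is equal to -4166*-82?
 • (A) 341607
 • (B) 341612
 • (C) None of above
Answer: B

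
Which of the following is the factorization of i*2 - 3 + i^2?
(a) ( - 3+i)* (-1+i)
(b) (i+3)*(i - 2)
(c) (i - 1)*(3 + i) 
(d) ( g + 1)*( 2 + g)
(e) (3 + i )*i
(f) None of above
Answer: c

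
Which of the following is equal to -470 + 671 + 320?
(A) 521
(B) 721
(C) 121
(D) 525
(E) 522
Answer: A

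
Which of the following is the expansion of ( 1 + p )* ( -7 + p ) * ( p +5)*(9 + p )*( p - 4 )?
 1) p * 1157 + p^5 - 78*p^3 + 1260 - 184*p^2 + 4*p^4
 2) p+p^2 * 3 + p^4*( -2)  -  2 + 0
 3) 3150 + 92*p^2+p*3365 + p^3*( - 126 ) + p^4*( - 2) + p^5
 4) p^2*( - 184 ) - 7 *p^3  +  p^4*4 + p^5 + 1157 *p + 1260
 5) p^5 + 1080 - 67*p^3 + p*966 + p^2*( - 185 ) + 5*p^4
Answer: 1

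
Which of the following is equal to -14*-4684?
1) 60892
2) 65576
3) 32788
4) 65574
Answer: 2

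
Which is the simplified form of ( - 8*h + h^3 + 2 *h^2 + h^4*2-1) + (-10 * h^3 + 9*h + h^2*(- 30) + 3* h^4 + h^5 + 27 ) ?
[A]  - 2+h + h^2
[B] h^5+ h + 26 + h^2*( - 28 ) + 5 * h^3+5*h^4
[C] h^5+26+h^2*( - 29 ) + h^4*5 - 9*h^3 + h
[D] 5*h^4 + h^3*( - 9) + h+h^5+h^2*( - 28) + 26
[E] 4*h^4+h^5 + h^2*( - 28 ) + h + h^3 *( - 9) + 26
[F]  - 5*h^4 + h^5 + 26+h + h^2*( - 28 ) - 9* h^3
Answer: D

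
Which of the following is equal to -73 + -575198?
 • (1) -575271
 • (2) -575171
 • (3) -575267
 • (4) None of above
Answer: 1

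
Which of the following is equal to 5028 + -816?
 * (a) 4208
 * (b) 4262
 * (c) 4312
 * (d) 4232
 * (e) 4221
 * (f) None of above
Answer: f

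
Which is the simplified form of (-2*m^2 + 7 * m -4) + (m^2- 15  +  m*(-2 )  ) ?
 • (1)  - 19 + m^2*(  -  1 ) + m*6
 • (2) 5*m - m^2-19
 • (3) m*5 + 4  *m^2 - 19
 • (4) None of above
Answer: 2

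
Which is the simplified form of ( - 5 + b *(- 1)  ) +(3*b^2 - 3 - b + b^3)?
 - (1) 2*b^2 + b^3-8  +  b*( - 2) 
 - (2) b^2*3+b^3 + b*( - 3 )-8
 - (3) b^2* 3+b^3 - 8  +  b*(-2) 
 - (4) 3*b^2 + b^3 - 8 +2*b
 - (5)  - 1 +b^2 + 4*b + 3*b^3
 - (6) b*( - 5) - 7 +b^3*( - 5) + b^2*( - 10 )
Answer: 3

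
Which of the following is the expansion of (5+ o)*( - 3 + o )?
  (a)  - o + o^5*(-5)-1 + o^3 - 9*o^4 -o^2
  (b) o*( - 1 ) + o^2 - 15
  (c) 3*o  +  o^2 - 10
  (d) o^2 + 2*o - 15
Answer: d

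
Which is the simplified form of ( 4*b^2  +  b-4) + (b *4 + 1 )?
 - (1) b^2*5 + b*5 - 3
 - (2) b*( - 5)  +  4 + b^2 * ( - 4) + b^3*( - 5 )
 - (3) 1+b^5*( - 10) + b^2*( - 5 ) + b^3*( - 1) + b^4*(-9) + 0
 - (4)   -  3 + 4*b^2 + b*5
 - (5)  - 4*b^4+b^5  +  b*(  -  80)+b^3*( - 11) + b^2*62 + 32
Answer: 4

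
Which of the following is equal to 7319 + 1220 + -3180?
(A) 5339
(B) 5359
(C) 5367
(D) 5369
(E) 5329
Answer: B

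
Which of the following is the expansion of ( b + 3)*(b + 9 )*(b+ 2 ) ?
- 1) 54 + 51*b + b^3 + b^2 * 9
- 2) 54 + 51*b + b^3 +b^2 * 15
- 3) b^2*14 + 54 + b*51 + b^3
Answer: 3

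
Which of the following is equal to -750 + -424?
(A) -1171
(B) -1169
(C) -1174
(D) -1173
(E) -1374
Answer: C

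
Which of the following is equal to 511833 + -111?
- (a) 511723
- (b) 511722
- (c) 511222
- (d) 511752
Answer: b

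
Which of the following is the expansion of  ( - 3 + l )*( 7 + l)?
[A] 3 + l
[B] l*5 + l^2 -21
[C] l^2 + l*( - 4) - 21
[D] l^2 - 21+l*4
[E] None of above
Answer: D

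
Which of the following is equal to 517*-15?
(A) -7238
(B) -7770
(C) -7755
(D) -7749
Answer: C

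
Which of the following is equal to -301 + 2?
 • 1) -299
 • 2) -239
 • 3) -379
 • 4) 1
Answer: 1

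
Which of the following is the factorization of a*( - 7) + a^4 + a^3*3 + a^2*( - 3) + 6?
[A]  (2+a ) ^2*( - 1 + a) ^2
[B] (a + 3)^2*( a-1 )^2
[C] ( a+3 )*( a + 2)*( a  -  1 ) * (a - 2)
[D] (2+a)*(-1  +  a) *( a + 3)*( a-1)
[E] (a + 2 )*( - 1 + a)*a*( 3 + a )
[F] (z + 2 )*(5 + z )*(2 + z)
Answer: D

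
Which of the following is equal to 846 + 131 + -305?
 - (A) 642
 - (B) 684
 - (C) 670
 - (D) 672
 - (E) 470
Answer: D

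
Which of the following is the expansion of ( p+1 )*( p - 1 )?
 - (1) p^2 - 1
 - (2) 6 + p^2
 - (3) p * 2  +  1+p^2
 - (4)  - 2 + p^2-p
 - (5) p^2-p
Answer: 1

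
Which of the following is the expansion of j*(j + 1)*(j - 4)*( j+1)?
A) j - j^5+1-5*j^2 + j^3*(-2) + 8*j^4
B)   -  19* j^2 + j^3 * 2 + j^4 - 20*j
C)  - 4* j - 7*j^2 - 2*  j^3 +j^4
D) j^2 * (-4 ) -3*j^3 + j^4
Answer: C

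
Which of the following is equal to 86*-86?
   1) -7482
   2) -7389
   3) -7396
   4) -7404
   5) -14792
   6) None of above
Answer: 3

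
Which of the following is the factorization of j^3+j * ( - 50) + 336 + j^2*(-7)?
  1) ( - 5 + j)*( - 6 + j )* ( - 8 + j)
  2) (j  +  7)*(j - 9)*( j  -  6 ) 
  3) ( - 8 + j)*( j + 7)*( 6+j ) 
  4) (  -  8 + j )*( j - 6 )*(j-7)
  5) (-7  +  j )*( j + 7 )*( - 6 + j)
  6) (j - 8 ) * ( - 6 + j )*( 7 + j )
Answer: 6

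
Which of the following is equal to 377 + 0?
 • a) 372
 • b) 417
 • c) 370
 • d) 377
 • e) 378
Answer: d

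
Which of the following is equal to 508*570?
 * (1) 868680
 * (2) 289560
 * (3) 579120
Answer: 2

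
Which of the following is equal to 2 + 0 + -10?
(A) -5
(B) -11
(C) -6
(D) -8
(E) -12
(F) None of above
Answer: D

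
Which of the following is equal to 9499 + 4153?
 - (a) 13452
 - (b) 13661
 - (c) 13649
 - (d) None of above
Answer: d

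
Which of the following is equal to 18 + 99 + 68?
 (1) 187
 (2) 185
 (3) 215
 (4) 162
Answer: 2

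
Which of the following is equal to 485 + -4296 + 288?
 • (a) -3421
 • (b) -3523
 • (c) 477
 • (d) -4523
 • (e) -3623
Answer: b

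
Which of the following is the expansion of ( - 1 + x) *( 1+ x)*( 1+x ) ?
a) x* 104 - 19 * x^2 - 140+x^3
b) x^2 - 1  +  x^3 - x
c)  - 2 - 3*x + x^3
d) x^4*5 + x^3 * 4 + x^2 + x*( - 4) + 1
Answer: b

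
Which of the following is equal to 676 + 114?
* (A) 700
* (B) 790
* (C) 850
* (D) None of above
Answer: B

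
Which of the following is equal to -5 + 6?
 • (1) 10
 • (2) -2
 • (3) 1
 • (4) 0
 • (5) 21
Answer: 3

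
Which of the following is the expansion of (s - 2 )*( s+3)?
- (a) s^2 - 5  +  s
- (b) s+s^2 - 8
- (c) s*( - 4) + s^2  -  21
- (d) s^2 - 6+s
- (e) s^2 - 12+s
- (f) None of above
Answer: d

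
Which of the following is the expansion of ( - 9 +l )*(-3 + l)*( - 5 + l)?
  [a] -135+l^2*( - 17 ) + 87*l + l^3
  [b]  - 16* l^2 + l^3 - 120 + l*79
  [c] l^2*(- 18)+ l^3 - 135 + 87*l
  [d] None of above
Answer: a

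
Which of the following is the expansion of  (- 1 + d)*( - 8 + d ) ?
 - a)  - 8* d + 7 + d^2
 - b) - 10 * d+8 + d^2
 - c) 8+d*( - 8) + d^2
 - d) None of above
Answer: d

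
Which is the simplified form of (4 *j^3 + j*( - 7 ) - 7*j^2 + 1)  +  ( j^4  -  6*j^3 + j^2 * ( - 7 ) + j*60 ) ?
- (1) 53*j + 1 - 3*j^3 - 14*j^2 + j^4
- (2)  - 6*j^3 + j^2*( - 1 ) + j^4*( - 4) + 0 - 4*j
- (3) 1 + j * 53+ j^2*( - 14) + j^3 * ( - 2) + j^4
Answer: 3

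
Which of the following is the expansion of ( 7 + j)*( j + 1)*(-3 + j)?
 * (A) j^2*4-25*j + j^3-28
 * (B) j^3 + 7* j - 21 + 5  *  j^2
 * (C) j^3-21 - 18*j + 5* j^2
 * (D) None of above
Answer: D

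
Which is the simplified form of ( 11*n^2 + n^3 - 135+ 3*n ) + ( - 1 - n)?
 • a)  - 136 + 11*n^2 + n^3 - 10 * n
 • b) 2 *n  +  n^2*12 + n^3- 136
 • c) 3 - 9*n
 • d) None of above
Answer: d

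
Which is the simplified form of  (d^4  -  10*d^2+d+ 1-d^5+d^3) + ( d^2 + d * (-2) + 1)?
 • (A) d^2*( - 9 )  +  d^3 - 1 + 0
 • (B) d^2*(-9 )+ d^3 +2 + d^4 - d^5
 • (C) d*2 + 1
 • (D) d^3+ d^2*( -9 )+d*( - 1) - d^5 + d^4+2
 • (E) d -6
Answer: D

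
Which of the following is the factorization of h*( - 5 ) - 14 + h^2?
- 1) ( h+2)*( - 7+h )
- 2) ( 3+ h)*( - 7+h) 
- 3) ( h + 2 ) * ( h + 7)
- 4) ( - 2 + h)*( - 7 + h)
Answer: 1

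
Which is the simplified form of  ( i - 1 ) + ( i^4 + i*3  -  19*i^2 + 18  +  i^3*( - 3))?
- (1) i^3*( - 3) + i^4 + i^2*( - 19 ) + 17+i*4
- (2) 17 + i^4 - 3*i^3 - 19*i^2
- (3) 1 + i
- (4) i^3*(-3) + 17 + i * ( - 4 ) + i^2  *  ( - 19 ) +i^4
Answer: 1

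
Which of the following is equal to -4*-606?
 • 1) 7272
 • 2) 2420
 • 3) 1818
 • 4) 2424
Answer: 4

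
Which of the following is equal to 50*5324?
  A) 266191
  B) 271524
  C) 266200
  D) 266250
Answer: C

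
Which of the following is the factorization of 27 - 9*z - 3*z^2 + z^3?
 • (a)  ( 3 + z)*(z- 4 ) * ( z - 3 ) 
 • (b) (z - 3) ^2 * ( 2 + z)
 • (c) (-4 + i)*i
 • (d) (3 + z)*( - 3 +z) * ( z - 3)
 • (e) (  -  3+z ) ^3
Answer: d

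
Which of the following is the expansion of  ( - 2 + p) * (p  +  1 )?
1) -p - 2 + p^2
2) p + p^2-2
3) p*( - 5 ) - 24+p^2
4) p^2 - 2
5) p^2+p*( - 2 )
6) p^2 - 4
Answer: 1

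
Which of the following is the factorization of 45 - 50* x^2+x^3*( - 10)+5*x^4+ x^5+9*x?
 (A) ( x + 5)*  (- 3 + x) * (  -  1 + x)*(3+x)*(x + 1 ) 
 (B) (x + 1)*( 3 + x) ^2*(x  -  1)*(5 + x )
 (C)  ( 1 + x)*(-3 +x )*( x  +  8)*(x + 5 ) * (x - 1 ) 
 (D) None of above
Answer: A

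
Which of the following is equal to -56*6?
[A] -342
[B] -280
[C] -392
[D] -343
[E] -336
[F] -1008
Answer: E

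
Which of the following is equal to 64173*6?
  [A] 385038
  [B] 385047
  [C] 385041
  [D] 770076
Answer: A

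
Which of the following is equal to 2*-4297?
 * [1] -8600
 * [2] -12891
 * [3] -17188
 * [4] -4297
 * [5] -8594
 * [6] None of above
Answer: 5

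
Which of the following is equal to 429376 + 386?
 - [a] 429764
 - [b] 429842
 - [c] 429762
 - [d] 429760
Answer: c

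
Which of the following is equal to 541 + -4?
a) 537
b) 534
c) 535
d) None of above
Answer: a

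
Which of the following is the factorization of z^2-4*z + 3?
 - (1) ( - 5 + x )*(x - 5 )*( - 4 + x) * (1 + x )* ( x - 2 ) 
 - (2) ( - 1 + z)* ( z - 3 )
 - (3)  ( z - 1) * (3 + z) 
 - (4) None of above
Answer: 2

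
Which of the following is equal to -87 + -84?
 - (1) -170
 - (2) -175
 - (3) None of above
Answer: 3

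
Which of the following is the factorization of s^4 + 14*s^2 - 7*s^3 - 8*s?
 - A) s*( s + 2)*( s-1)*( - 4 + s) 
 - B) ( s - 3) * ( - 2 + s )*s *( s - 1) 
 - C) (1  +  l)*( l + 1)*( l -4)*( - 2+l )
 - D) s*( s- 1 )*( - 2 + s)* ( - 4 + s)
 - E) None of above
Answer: D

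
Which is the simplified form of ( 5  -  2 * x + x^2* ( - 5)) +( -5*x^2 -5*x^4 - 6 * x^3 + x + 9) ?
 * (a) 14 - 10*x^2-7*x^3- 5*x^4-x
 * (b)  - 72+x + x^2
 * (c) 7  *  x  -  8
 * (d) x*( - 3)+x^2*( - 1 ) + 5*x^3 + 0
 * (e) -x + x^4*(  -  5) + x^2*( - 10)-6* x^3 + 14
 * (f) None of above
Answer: e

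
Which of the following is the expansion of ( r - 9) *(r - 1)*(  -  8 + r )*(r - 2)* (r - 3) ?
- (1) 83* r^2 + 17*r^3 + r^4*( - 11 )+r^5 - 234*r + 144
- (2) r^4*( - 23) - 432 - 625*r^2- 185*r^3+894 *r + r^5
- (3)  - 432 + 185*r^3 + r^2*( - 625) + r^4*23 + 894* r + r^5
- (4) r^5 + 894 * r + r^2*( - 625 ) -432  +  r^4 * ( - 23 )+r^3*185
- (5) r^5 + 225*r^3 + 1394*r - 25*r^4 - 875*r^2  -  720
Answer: 4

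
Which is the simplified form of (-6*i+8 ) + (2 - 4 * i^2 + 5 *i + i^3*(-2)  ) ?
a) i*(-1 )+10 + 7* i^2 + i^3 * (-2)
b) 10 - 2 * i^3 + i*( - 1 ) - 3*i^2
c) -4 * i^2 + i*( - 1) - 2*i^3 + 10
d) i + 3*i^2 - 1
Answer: c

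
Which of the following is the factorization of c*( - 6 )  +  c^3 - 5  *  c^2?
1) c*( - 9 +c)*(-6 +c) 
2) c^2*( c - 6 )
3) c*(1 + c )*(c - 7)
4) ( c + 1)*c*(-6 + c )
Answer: 4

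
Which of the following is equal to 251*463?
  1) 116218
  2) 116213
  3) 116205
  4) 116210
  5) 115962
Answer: 2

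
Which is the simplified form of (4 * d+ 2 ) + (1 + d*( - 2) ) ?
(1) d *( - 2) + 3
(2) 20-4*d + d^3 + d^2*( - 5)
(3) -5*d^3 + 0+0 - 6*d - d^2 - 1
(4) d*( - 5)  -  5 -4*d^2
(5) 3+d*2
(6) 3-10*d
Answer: 5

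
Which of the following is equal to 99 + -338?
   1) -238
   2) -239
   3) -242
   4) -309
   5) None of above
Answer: 2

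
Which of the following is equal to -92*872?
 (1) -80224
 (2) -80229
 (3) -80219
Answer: 1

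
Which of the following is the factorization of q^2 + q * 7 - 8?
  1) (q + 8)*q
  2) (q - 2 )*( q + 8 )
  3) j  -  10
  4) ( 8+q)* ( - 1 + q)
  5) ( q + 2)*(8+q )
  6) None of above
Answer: 4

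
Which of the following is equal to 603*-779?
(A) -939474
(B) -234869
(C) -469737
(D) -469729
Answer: C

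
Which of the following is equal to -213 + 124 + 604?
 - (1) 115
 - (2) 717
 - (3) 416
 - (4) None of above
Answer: 4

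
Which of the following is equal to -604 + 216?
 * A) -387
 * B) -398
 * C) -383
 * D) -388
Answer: D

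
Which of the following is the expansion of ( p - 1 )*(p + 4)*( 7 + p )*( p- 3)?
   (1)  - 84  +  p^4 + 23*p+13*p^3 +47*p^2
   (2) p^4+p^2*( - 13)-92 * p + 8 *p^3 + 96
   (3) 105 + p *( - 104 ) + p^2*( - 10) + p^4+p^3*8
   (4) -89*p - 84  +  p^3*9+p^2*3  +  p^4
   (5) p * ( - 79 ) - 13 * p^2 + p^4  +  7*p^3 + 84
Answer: 5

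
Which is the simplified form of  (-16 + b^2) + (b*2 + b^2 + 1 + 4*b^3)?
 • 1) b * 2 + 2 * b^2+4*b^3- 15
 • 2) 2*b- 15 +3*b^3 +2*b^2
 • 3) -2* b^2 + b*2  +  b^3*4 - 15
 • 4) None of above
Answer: 1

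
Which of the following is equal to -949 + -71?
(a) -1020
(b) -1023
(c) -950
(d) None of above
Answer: a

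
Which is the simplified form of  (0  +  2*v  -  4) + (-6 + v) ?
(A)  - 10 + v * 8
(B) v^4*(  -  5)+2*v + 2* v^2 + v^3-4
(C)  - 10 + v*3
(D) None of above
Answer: C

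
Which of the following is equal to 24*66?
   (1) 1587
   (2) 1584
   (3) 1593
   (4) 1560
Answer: 2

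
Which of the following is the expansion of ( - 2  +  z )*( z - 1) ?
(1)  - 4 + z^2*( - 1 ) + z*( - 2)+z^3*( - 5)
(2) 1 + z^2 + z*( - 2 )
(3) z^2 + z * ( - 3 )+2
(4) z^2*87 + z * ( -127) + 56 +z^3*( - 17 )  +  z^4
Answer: 3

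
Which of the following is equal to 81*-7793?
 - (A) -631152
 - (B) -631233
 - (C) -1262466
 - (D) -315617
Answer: B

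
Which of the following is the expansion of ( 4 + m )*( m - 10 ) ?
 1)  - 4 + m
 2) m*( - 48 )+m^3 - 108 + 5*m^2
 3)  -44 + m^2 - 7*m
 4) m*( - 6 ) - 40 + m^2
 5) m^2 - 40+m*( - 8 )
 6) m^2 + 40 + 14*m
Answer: 4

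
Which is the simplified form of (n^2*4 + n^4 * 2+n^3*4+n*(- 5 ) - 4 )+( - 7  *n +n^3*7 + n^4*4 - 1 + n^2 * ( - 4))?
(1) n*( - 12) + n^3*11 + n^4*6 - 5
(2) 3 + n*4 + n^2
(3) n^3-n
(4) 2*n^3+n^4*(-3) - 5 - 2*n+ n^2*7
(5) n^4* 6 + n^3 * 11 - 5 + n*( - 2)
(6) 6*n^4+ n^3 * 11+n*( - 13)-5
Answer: 1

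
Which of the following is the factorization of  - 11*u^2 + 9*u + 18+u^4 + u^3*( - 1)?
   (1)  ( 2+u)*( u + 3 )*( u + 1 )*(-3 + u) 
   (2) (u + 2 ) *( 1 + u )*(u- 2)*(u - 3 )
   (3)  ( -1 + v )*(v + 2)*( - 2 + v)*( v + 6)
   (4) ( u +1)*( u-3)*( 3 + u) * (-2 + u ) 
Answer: 4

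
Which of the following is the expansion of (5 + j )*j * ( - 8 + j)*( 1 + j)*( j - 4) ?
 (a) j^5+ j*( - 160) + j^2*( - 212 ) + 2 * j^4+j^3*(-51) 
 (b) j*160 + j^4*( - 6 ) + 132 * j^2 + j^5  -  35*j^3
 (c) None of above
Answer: b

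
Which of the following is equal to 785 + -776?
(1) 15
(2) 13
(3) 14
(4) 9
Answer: 4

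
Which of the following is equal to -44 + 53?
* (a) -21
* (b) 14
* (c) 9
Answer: c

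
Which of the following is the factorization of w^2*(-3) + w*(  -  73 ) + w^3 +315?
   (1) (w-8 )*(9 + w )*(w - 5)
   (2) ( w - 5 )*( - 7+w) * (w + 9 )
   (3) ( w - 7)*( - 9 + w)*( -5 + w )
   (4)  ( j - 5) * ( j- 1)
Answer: 2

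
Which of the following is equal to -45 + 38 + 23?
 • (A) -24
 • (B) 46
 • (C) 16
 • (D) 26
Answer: C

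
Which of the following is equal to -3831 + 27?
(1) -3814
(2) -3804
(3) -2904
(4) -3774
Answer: 2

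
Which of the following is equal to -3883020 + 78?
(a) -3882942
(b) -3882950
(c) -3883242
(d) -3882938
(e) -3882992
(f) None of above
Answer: a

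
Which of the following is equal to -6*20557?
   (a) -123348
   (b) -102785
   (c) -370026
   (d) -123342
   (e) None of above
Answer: d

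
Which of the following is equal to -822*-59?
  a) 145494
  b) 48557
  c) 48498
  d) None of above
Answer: c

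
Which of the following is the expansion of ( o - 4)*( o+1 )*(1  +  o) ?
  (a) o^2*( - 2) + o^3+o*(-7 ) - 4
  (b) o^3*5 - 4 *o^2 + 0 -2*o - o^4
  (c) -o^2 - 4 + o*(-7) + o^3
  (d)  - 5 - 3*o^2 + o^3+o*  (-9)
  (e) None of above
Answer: a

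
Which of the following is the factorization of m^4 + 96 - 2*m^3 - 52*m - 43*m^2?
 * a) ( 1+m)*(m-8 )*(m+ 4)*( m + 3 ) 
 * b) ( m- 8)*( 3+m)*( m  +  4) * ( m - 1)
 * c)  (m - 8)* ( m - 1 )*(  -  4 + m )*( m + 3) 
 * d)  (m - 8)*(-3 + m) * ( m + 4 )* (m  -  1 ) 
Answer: b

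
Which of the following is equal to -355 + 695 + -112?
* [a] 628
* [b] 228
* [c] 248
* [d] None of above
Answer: b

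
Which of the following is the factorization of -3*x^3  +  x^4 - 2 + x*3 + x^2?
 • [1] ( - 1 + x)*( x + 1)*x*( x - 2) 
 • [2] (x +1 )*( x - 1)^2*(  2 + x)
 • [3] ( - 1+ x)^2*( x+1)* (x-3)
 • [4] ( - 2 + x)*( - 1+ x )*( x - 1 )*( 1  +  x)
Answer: 4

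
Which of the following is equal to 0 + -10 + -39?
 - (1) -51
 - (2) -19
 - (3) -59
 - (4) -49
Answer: 4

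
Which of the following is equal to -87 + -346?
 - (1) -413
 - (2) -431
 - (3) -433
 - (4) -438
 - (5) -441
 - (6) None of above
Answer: 3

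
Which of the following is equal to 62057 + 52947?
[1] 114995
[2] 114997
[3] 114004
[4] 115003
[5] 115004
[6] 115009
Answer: 5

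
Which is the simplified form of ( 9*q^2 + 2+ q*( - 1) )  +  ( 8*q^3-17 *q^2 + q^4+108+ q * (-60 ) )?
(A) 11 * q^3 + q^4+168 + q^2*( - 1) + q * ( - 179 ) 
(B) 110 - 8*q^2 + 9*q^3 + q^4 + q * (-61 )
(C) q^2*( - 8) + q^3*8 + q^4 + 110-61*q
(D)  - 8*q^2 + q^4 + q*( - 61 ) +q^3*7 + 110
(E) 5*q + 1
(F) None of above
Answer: C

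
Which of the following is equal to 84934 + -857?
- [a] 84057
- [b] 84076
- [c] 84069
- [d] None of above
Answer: d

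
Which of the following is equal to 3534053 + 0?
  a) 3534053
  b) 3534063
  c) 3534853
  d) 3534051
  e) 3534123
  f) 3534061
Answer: a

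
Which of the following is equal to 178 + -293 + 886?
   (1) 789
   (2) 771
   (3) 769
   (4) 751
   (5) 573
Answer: 2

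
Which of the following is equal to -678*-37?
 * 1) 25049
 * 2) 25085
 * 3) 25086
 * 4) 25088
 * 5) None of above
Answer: 3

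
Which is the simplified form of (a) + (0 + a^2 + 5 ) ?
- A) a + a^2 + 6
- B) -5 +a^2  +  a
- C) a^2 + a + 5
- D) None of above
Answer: C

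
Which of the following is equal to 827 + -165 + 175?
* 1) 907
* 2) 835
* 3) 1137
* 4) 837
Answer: 4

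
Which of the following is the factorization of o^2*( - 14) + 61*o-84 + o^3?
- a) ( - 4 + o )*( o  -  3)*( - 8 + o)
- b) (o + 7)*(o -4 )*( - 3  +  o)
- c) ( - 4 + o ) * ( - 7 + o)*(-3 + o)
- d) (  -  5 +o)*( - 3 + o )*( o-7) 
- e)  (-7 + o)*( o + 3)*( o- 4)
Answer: c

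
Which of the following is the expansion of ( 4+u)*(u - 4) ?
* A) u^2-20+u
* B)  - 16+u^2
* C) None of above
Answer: B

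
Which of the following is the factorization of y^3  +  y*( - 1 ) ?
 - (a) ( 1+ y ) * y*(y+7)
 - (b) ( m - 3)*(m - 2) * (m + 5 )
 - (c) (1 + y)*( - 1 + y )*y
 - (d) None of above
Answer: c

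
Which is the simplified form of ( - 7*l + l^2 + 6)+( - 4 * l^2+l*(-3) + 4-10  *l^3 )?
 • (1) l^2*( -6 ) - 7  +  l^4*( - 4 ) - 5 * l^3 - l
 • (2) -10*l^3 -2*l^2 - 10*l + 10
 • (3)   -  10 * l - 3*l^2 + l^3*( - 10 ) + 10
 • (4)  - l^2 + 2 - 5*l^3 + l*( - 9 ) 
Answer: 3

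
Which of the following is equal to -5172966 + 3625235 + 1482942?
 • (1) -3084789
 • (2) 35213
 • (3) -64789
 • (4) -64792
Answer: 3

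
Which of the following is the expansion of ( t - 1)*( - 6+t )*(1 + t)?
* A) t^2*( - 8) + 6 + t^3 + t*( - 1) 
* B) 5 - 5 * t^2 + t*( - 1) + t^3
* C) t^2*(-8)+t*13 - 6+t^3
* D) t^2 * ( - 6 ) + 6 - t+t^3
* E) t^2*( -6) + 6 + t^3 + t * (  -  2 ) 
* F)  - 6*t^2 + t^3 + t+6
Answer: D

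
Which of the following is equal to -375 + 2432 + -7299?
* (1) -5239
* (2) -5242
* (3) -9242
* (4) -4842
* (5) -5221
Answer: 2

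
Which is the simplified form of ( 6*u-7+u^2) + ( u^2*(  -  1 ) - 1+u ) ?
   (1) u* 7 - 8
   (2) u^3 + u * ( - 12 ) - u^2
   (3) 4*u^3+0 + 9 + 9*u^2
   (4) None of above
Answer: 1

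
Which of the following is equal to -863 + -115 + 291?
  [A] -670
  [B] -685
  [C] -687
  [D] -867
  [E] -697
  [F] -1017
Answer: C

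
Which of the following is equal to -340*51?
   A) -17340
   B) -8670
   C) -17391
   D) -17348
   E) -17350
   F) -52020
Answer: A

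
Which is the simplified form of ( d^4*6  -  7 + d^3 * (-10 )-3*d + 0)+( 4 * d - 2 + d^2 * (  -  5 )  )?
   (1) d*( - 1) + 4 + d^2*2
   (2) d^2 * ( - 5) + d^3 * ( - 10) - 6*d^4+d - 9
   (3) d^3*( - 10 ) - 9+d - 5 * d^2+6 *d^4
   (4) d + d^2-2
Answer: 3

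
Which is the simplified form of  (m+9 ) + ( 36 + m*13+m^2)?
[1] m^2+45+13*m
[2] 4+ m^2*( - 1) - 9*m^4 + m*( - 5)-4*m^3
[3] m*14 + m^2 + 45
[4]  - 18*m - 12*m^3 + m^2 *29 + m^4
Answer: 3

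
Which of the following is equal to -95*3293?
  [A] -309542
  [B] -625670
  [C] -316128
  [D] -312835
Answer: D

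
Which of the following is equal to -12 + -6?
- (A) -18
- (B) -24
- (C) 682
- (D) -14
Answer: A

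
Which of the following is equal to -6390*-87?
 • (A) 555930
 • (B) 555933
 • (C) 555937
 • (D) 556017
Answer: A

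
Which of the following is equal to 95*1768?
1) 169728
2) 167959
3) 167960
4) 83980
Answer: 3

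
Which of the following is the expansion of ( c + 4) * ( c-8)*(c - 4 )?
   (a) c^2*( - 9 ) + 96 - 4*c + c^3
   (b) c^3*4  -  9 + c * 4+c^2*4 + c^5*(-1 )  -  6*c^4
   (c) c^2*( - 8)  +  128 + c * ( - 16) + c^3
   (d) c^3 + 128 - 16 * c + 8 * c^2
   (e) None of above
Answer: c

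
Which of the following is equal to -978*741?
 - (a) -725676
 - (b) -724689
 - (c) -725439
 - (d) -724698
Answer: d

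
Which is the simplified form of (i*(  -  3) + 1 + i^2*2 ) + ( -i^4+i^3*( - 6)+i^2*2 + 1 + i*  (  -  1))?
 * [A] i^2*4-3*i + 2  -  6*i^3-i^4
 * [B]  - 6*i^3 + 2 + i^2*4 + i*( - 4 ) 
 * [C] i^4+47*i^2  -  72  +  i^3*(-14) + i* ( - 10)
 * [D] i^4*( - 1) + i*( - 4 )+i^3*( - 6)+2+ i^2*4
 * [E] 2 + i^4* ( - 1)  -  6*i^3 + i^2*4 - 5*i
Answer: D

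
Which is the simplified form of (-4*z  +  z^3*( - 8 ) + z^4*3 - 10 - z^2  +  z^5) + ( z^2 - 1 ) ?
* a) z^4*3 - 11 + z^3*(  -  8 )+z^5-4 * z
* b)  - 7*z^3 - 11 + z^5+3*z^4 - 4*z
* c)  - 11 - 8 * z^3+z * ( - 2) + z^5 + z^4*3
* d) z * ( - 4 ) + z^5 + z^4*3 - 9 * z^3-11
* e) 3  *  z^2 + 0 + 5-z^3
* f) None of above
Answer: a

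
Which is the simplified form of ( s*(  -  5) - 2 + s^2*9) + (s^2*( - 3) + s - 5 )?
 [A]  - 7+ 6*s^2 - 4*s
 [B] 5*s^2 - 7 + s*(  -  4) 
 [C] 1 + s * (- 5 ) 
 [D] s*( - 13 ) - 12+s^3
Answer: A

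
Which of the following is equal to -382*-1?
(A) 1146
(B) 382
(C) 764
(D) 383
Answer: B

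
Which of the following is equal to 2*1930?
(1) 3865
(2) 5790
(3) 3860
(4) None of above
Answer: 3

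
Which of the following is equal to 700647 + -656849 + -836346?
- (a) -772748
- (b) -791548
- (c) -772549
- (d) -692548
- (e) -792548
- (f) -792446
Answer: e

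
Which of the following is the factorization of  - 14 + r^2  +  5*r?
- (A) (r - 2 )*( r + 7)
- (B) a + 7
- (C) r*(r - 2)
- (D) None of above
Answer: A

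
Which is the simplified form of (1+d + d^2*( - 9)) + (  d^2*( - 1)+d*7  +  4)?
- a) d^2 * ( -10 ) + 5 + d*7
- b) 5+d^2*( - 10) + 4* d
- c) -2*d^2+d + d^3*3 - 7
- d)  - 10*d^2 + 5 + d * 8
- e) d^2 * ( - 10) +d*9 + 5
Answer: d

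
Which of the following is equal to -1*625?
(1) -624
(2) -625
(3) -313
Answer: 2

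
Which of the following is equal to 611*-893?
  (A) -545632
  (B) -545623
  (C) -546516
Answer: B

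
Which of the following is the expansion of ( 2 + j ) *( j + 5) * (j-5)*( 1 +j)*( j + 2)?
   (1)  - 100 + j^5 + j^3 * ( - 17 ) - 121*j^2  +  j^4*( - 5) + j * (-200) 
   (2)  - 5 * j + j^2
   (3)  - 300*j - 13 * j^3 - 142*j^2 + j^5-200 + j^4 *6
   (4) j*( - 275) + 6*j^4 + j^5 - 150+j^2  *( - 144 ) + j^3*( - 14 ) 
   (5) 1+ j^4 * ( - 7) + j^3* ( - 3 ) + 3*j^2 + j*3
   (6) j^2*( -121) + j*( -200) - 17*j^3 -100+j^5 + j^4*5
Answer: 6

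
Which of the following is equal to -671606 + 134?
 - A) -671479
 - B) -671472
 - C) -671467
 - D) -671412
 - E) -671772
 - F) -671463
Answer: B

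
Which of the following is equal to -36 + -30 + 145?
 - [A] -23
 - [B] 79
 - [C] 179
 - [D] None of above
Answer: B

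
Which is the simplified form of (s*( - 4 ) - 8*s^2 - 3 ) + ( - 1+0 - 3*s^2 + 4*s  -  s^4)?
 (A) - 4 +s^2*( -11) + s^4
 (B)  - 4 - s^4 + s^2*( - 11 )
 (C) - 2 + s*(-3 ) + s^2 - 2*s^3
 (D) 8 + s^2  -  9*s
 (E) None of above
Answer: B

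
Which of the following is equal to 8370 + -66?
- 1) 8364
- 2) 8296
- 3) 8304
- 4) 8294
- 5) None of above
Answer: 3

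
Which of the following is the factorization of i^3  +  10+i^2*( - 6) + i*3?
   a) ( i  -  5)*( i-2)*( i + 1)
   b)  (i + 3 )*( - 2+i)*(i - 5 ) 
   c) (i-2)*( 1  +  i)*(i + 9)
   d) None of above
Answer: a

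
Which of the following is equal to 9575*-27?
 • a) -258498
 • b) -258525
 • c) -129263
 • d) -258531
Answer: b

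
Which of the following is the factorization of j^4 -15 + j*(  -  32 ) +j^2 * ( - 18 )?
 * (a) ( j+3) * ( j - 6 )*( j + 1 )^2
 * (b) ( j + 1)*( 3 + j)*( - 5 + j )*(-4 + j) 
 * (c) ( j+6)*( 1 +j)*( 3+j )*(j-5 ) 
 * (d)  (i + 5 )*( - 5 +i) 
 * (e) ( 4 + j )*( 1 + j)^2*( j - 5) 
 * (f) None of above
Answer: f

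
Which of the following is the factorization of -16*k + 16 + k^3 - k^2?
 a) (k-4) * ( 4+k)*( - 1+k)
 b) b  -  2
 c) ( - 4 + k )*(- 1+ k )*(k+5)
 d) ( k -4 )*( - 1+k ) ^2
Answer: a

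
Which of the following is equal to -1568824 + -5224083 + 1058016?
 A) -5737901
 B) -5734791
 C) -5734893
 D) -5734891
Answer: D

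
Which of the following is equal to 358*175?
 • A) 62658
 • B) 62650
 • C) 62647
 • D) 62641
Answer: B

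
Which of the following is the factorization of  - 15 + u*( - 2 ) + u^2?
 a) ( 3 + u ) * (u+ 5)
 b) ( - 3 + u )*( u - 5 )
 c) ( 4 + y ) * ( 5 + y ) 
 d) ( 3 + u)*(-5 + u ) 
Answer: d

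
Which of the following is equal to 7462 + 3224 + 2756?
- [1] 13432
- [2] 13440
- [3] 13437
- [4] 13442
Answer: 4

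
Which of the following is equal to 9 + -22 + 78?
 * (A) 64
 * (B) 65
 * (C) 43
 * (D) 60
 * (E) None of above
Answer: B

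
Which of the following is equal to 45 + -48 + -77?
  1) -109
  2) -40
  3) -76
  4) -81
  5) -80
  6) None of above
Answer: 5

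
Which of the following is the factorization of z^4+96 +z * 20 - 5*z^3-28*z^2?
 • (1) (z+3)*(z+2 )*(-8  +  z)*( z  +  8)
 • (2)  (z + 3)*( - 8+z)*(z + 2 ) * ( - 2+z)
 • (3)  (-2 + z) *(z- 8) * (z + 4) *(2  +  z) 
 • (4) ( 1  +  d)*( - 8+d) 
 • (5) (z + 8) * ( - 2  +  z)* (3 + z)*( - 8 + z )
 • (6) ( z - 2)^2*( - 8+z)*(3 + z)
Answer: 2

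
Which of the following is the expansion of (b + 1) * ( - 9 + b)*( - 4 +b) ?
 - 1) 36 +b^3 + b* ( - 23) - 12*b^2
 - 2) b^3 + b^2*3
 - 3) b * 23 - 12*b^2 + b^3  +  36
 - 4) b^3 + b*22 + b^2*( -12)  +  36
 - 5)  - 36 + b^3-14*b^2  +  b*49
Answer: 3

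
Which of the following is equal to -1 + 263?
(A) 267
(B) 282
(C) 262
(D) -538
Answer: C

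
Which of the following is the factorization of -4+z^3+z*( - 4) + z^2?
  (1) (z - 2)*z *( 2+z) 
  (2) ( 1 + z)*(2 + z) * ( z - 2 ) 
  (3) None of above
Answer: 2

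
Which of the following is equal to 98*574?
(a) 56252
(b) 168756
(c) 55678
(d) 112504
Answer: a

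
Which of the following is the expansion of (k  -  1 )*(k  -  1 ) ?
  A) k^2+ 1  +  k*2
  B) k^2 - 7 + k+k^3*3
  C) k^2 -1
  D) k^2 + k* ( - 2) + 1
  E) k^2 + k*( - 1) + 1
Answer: D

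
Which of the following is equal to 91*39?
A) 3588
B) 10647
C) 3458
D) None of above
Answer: D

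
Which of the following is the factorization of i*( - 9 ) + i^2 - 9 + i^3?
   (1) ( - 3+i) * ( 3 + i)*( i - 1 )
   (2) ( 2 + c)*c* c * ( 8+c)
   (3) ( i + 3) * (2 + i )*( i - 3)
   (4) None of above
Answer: 4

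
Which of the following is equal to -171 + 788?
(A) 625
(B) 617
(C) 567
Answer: B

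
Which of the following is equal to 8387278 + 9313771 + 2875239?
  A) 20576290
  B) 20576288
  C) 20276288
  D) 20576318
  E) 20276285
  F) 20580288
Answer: B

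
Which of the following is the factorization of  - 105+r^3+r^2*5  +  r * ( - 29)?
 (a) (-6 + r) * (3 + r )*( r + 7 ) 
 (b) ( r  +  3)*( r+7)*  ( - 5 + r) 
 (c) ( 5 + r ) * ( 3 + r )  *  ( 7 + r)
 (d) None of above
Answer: b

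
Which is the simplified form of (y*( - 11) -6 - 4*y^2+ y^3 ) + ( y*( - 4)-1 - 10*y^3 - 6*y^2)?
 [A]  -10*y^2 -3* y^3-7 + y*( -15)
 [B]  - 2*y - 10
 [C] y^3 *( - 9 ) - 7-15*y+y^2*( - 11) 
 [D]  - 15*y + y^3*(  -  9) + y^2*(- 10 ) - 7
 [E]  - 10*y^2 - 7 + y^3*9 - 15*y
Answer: D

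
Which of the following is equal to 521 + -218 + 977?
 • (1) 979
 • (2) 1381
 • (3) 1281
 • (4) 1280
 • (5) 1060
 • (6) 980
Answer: 4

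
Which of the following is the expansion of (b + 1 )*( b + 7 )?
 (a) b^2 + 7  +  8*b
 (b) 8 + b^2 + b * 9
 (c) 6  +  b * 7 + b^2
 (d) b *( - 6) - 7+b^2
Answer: a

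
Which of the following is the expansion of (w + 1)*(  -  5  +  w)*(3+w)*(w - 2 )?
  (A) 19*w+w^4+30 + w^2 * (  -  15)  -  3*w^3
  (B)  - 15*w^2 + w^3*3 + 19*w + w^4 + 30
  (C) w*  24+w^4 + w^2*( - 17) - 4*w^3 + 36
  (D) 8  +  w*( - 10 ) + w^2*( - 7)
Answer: A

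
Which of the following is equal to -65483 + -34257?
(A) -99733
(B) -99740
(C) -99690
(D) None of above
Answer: B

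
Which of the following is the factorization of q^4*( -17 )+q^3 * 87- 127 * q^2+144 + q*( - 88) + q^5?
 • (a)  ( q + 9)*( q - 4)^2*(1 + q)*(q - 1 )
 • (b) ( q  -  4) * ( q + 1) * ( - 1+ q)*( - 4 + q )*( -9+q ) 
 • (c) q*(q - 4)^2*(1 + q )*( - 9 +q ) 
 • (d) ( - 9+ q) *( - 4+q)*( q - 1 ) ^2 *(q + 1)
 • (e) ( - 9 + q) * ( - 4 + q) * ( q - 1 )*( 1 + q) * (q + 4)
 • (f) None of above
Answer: b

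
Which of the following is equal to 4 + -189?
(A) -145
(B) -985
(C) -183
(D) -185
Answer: D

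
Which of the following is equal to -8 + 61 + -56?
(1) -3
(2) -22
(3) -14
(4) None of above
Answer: 1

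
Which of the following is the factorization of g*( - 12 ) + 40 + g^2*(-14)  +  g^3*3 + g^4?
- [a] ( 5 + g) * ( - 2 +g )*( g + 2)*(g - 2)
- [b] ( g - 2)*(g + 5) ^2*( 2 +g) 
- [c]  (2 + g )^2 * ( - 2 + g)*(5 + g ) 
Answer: a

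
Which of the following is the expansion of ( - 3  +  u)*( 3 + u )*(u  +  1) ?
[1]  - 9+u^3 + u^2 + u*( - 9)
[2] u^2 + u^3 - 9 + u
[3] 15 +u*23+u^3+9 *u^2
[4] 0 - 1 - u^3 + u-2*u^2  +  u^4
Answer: 1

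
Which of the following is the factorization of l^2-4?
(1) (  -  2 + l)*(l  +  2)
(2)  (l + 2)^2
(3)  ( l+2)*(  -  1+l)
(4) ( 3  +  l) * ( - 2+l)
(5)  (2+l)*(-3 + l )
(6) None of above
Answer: 1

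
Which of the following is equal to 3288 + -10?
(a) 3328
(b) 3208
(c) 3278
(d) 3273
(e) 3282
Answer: c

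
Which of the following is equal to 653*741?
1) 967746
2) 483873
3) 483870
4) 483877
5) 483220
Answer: 2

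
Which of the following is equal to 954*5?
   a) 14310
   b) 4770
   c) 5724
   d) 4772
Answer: b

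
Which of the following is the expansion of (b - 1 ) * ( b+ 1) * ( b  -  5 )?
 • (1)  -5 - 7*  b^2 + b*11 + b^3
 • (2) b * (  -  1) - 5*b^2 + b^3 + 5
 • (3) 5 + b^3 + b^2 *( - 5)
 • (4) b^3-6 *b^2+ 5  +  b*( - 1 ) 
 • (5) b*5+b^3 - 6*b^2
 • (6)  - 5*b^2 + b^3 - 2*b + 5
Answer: 2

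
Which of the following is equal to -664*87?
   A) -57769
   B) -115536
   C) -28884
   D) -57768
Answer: D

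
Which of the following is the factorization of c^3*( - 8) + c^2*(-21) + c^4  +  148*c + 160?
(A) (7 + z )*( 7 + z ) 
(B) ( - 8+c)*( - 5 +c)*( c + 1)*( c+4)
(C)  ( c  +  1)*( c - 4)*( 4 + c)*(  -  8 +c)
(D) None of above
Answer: B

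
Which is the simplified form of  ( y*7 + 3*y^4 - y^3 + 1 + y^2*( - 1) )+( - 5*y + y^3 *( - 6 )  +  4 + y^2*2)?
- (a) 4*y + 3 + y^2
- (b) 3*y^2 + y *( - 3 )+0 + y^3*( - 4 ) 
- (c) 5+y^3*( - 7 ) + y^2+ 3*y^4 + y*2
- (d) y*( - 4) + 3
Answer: c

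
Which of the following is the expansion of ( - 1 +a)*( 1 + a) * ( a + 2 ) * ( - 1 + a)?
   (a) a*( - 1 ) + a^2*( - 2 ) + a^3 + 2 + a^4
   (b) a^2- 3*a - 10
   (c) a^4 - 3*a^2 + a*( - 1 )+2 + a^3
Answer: c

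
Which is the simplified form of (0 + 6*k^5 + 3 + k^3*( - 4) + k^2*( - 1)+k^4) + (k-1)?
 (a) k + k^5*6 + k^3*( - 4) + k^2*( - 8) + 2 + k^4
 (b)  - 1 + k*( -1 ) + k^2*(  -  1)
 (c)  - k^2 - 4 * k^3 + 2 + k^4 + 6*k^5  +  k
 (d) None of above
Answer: c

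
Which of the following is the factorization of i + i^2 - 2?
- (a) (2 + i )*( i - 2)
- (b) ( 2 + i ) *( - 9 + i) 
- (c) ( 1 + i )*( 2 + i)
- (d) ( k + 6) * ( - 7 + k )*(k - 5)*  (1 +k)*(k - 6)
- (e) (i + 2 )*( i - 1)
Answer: e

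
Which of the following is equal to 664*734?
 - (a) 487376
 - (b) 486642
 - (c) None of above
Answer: a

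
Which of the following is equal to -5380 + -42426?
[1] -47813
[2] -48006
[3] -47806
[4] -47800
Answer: 3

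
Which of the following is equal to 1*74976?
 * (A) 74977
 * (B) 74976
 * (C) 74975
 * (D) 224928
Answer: B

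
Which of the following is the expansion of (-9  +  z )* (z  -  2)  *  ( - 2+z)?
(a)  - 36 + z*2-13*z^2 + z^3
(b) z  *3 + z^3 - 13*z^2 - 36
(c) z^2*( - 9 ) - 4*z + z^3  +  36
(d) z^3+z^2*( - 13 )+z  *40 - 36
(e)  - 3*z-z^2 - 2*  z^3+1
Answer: d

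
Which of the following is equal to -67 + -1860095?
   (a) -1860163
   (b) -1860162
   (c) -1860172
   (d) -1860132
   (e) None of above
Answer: b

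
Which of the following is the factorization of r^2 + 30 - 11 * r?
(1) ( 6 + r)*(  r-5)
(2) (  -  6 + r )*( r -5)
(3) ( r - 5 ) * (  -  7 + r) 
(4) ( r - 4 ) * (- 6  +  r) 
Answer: 2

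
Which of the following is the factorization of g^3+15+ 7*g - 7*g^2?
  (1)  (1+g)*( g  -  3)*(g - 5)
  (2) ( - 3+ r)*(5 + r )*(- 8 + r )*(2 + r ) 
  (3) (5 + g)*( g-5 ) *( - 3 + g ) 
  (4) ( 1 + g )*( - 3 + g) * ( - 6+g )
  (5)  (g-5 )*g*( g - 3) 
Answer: 1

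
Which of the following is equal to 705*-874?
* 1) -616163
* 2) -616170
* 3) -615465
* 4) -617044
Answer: 2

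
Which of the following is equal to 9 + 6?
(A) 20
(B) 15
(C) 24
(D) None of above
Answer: B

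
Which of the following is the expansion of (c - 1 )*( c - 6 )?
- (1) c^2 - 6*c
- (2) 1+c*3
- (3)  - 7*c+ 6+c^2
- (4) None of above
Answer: 3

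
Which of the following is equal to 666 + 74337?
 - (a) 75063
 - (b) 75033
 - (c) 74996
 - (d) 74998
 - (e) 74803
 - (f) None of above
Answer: f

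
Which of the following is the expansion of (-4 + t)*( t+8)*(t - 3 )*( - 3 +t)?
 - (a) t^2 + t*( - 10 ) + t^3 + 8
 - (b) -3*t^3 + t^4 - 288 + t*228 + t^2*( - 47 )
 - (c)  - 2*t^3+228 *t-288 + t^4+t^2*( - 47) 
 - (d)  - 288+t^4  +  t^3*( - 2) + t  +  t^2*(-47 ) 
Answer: c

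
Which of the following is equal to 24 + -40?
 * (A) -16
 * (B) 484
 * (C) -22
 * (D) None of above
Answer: A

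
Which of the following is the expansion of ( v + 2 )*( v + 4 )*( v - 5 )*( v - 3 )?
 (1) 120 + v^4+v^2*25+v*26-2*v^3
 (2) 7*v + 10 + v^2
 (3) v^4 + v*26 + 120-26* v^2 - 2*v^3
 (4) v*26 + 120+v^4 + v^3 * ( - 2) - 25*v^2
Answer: 4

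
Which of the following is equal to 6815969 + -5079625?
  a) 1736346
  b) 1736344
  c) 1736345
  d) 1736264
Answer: b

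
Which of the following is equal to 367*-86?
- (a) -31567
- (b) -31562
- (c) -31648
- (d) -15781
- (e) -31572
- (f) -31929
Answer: b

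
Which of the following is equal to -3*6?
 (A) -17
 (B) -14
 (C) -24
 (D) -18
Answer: D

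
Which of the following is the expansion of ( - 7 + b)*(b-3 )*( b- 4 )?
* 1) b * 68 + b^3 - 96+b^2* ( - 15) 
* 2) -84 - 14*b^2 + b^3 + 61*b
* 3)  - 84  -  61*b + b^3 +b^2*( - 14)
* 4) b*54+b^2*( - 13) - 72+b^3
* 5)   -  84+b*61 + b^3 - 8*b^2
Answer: 2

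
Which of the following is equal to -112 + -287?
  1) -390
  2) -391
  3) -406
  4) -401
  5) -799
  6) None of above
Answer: 6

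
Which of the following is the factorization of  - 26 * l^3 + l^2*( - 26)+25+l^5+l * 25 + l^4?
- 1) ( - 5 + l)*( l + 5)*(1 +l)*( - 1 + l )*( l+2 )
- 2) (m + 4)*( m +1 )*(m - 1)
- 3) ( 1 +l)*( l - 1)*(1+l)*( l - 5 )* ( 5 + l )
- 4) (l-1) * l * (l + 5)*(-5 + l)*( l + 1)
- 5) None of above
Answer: 3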